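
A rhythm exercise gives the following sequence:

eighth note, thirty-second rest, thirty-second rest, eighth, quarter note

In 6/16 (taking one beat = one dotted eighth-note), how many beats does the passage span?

3

One dotted eighth-note beat = 6 thirty-second notes.
Each duration in thirty-second notes: eighth note = 4; thirty-second rest = 1; thirty-second rest = 1; eighth = 4; quarter note = 8.
Sum: 4 + 1 + 1 + 4 + 8 = 18.
18 ÷ 6 = 3 beats.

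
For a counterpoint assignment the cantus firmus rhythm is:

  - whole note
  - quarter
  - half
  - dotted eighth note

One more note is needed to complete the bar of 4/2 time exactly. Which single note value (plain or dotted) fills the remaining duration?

sixteenth note

The bar of 4/2 = 32 sixteenth notes.
Each duration in sixteenth notes: whole note = 16; quarter = 4; half = 8; dotted eighth note = 3.
Total: 16 + 4 + 8 + 3 = 31.
Remaining: 32 − 31 = 1 sixteenth note, which is a sixteenth note.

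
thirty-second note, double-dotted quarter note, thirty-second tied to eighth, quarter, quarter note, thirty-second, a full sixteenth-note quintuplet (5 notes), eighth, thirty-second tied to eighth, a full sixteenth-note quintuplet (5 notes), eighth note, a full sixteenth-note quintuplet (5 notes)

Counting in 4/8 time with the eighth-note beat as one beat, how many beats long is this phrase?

18.5

One eighth-note beat = 4 thirty-second notes.
Each duration in thirty-second notes: thirty-second note = 1; double-dotted quarter note = 14; thirty-second tied to eighth (thirty-second + eighth) = 5; quarter = 8; quarter note = 8; thirty-second = 1; a full sixteenth-note quintuplet (5 notes) (five quintuplet sixteenths span one quarter) = 8; eighth = 4; thirty-second tied to eighth (thirty-second + eighth) = 5; a full sixteenth-note quintuplet (5 notes) (five quintuplet sixteenths span one quarter) = 8; eighth note = 4; a full sixteenth-note quintuplet (5 notes) (five quintuplet sixteenths span one quarter) = 8.
Altogether 1 + 14 + 5 + 8 + 8 + 1 + 8 + 4 + 5 + 8 + 4 + 8 = 74.
74 ÷ 4 = 18.5 beats.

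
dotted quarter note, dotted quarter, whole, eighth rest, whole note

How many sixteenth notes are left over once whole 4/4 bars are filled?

14

One bar of 4/4 = 8 eighth notes.
Convert each value to eighth notes: dotted quarter note = 3; dotted quarter = 3; whole = 8; eighth rest = 1; whole note = 8.
Altogether 3 + 3 + 8 + 1 + 8 = 23.
23 ÷ 8 = 2 complete bars with 7 eighth notes remaining = 14 sixteenth notes.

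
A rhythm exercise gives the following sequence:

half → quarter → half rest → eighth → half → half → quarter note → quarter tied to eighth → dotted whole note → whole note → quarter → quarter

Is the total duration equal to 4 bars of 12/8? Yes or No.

One bar of 12/8 = 12 eighth notes, so 4 bars = 48.
In eighth notes: half = 4; quarter = 2; half rest = 4; eighth = 1; half = 4; half = 4; quarter note = 2; quarter tied to eighth (quarter + eighth) = 3; dotted whole note = 12; whole note = 8; quarter = 2; quarter = 2.
Altogether 4 + 2 + 4 + 1 + 4 + 4 + 2 + 3 + 12 + 8 + 2 + 2 = 48.
48 equals 48, so the answer is Yes.

Yes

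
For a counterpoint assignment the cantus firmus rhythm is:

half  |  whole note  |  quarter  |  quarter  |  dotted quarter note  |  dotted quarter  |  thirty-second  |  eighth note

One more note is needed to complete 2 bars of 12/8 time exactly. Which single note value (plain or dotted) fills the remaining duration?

dotted sixteenth note

2 bars of 12/8 = 96 thirty-second notes.
Convert each value to thirty-second notes: half = 16; whole note = 32; quarter = 8; quarter = 8; dotted quarter note = 12; dotted quarter = 12; thirty-second = 1; eighth note = 4.
Altogether 16 + 32 + 8 + 8 + 12 + 12 + 1 + 4 = 93.
Remaining: 96 − 93 = 3 thirty-second notes, which is a dotted sixteenth note.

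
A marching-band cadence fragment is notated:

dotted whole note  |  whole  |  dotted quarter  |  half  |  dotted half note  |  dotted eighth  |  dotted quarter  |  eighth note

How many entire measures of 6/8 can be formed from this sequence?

One bar of 6/8 = 12 sixteenth notes.
Express everything in sixteenth notes: dotted whole note = 24; whole = 16; dotted quarter = 6; half = 8; dotted half note = 12; dotted eighth = 3; dotted quarter = 6; eighth note = 2.
Adding: 24 + 16 + 6 + 8 + 12 + 3 + 6 + 2 = 77.
77 ÷ 12 = 6 complete bars with 5 left over.

6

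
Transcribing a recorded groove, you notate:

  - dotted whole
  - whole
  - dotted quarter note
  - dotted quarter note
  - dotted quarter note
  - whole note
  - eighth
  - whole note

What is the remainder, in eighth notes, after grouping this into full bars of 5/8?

One bar of 5/8 = 5 eighth notes.
Each duration in eighth notes: dotted whole = 12; whole = 8; dotted quarter note = 3; dotted quarter note = 3; dotted quarter note = 3; whole note = 8; eighth = 1; whole note = 8.
Total: 12 + 8 + 3 + 3 + 3 + 8 + 1 + 8 = 46.
46 ÷ 5 = 9 complete bars with 1 eighth note remaining.

1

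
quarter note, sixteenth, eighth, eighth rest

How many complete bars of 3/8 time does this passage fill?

One bar of 3/8 = 6 sixteenth notes.
Each duration in sixteenth notes: quarter note = 4; sixteenth = 1; eighth = 2; eighth rest = 2.
Altogether 4 + 1 + 2 + 2 = 9.
9 ÷ 6 = 1 complete bar with 3 left over.

1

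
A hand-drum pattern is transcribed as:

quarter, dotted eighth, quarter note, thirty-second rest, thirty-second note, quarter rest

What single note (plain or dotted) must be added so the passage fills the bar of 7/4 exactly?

dotted half note

The bar of 7/4 = 56 thirty-second notes.
Each duration in thirty-second notes: quarter = 8; dotted eighth = 6; quarter note = 8; thirty-second rest = 1; thirty-second note = 1; quarter rest = 8.
Altogether 8 + 6 + 8 + 1 + 1 + 8 = 32.
Remaining: 56 − 32 = 24 thirty-second notes, which is a dotted half note.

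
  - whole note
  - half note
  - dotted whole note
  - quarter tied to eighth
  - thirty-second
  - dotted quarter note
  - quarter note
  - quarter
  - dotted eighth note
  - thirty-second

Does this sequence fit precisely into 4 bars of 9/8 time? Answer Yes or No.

One bar of 9/8 = 36 thirty-second notes, so 4 bars = 144.
Express everything in thirty-second notes: whole note = 32; half note = 16; dotted whole note = 48; quarter tied to eighth (quarter + eighth) = 12; thirty-second = 1; dotted quarter note = 12; quarter note = 8; quarter = 8; dotted eighth note = 6; thirty-second = 1.
Sum: 32 + 16 + 48 + 12 + 1 + 12 + 8 + 8 + 6 + 1 = 144.
144 equals 144, so the answer is Yes.

Yes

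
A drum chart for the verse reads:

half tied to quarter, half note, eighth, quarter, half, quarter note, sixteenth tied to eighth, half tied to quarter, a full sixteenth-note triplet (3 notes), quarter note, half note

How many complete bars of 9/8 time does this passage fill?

3

One bar of 9/8 = 18 sixteenth notes.
In sixteenth notes: half tied to quarter (half + quarter) = 12; half note = 8; eighth = 2; quarter = 4; half = 8; quarter note = 4; sixteenth tied to eighth (sixteenth + eighth) = 3; half tied to quarter (half + quarter) = 12; a full sixteenth-note triplet (3 notes) (three triplet sixteenths span one eighth) = 2; quarter note = 4; half note = 8.
Adding: 12 + 8 + 2 + 4 + 8 + 4 + 3 + 12 + 2 + 4 + 8 = 67.
67 ÷ 18 = 3 complete bars with 13 left over.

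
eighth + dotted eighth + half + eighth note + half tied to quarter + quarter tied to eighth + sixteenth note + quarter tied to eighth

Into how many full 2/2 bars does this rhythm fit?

2

One bar of 2/2 = 16 sixteenth notes.
Each duration in sixteenth notes: eighth = 2; dotted eighth = 3; half = 8; eighth note = 2; half tied to quarter (half + quarter) = 12; quarter tied to eighth (quarter + eighth) = 6; sixteenth note = 1; quarter tied to eighth (quarter + eighth) = 6.
Sum: 2 + 3 + 8 + 2 + 12 + 6 + 1 + 6 = 40.
40 ÷ 16 = 2 complete bars with 8 left over.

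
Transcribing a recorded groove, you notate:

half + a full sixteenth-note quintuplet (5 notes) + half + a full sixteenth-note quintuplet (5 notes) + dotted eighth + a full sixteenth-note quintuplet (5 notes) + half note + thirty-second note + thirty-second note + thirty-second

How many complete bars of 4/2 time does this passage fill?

One bar of 4/2 = 64 thirty-second notes.
Convert each value to thirty-second notes: half = 16; a full sixteenth-note quintuplet (5 notes) (five quintuplet sixteenths span one quarter) = 8; half = 16; a full sixteenth-note quintuplet (5 notes) (five quintuplet sixteenths span one quarter) = 8; dotted eighth = 6; a full sixteenth-note quintuplet (5 notes) (five quintuplet sixteenths span one quarter) = 8; half note = 16; thirty-second note = 1; thirty-second note = 1; thirty-second = 1.
Sum: 16 + 8 + 16 + 8 + 6 + 8 + 16 + 1 + 1 + 1 = 81.
81 ÷ 64 = 1 complete bar with 17 left over.

1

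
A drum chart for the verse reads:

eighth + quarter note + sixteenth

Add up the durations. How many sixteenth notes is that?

Each duration in sixteenth notes: eighth = 2; quarter note = 4; sixteenth = 1.
Altogether 2 + 4 + 1 = 7 sixteenth notes.

7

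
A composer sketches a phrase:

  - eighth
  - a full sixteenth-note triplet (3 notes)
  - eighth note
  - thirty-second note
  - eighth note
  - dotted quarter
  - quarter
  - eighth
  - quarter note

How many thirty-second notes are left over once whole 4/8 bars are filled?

1

One bar of 4/8 = 16 thirty-second notes.
In thirty-second notes: eighth = 4; a full sixteenth-note triplet (3 notes) (three triplet sixteenths span one eighth) = 4; eighth note = 4; thirty-second note = 1; eighth note = 4; dotted quarter = 12; quarter = 8; eighth = 4; quarter note = 8.
Adding: 4 + 4 + 4 + 1 + 4 + 12 + 8 + 4 + 8 = 49.
49 ÷ 16 = 3 complete bars with 1 thirty-second note remaining.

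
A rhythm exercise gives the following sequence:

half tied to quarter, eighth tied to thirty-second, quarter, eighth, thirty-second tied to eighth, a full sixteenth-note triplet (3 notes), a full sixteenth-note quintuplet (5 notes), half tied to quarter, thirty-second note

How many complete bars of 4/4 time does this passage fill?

One bar of 4/4 = 32 thirty-second notes.
In thirty-second notes: half tied to quarter (half + quarter) = 24; eighth tied to thirty-second (eighth + thirty-second) = 5; quarter = 8; eighth = 4; thirty-second tied to eighth (thirty-second + eighth) = 5; a full sixteenth-note triplet (3 notes) (three triplet sixteenths span one eighth) = 4; a full sixteenth-note quintuplet (5 notes) (five quintuplet sixteenths span one quarter) = 8; half tied to quarter (half + quarter) = 24; thirty-second note = 1.
Sum: 24 + 5 + 8 + 4 + 5 + 4 + 8 + 24 + 1 = 83.
83 ÷ 32 = 2 complete bars with 19 left over.

2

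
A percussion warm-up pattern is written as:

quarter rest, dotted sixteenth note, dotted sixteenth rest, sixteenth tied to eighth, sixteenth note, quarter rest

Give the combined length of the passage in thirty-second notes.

Convert each value to thirty-second notes: quarter rest = 8; dotted sixteenth note = 3; dotted sixteenth rest = 3; sixteenth tied to eighth (sixteenth + eighth) = 6; sixteenth note = 2; quarter rest = 8.
Altogether 8 + 3 + 3 + 6 + 2 + 8 = 30 thirty-second notes.

30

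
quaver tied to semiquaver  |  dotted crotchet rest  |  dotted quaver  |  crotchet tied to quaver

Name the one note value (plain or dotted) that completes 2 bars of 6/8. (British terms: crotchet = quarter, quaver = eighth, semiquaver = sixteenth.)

dotted quarter note

2 bars of 6/8 = 24 sixteenth notes.
In sixteenth notes: quaver tied to semiquaver (quaver + semiquaver) = 3; dotted crotchet rest = 6; dotted quaver = 3; crotchet tied to quaver (crotchet + quaver) = 6.
Sum: 3 + 6 + 3 + 6 = 18.
Remaining: 24 − 18 = 6 sixteenth notes, which is a dotted quarter note.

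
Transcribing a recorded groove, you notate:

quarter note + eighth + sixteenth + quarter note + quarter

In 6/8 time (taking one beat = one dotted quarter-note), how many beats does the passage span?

2.5

One dotted quarter-note beat = 6 sixteenth notes.
Convert each value to sixteenth notes: quarter note = 4; eighth = 2; sixteenth = 1; quarter note = 4; quarter = 4.
Sum: 4 + 2 + 1 + 4 + 4 = 15.
15 ÷ 6 = 2.5 beats.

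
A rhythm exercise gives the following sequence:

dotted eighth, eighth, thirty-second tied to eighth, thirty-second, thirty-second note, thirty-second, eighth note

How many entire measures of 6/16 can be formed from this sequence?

One bar of 6/16 = 12 thirty-second notes.
Express everything in thirty-second notes: dotted eighth = 6; eighth = 4; thirty-second tied to eighth (thirty-second + eighth) = 5; thirty-second = 1; thirty-second note = 1; thirty-second = 1; eighth note = 4.
Altogether 6 + 4 + 5 + 1 + 1 + 1 + 4 = 22.
22 ÷ 12 = 1 complete bar with 10 left over.

1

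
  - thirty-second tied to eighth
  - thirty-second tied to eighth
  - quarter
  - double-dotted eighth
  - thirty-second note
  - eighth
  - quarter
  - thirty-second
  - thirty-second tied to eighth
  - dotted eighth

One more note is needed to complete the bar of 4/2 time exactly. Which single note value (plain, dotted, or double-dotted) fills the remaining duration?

double-dotted quarter note

The bar of 4/2 = 64 thirty-second notes.
Each duration in thirty-second notes: thirty-second tied to eighth (thirty-second + eighth) = 5; thirty-second tied to eighth (thirty-second + eighth) = 5; quarter = 8; double-dotted eighth = 7; thirty-second note = 1; eighth = 4; quarter = 8; thirty-second = 1; thirty-second tied to eighth (thirty-second + eighth) = 5; dotted eighth = 6.
Total: 5 + 5 + 8 + 7 + 1 + 4 + 8 + 1 + 5 + 6 = 50.
Remaining: 64 − 50 = 14 thirty-second notes, which is a double-dotted quarter note.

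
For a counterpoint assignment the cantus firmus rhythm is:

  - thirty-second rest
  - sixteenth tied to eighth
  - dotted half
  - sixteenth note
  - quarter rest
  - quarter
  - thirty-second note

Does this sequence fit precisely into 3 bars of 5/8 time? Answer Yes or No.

No

One bar of 5/8 = 20 thirty-second notes, so 3 bars = 60.
Express everything in thirty-second notes: thirty-second rest = 1; sixteenth tied to eighth (sixteenth + eighth) = 6; dotted half = 24; sixteenth note = 2; quarter rest = 8; quarter = 8; thirty-second note = 1.
Adding: 1 + 6 + 24 + 2 + 8 + 8 + 1 = 50.
50 falls short of 60, so the answer is No.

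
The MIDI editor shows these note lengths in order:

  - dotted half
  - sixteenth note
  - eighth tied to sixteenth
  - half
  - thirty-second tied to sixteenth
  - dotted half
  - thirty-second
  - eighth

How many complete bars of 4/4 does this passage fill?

2

One bar of 4/4 = 32 thirty-second notes.
Each duration in thirty-second notes: dotted half = 24; sixteenth note = 2; eighth tied to sixteenth (eighth + sixteenth) = 6; half = 16; thirty-second tied to sixteenth (thirty-second + sixteenth) = 3; dotted half = 24; thirty-second = 1; eighth = 4.
Adding: 24 + 2 + 6 + 16 + 3 + 24 + 1 + 4 = 80.
80 ÷ 32 = 2 complete bars with 16 left over.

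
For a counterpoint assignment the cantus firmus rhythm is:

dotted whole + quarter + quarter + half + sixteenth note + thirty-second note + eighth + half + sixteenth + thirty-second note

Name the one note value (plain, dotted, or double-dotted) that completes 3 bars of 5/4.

double-dotted quarter note

3 bars of 5/4 = 120 thirty-second notes.
Convert each value to thirty-second notes: dotted whole = 48; quarter = 8; quarter = 8; half = 16; sixteenth note = 2; thirty-second note = 1; eighth = 4; half = 16; sixteenth = 2; thirty-second note = 1.
Adding: 48 + 8 + 8 + 16 + 2 + 1 + 4 + 16 + 2 + 1 = 106.
Remaining: 120 − 106 = 14 thirty-second notes, which is a double-dotted quarter note.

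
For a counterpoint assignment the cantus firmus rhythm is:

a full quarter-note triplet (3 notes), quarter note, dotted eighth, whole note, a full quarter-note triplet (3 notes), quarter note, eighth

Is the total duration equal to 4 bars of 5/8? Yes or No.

One bar of 5/8 = 10 sixteenth notes, so 4 bars = 40.
Each duration in sixteenth notes: a full quarter-note triplet (3 notes) (three triplet quarters span one half) = 8; quarter note = 4; dotted eighth = 3; whole note = 16; a full quarter-note triplet (3 notes) (three triplet quarters span one half) = 8; quarter note = 4; eighth = 2.
Total: 8 + 4 + 3 + 16 + 8 + 4 + 2 = 45.
45 exceeds 40, so the answer is No.

No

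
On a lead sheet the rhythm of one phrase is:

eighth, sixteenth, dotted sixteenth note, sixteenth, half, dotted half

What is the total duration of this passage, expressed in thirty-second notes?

51

Each duration in thirty-second notes: eighth = 4; sixteenth = 2; dotted sixteenth note = 3; sixteenth = 2; half = 16; dotted half = 24.
Total: 4 + 2 + 3 + 2 + 16 + 24 = 51 thirty-second notes.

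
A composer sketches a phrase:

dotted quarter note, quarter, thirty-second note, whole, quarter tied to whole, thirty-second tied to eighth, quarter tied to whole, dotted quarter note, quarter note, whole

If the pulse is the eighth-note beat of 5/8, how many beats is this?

47.5

One eighth-note beat = 4 thirty-second notes.
In thirty-second notes: dotted quarter note = 12; quarter = 8; thirty-second note = 1; whole = 32; quarter tied to whole (quarter + whole) = 40; thirty-second tied to eighth (thirty-second + eighth) = 5; quarter tied to whole (quarter + whole) = 40; dotted quarter note = 12; quarter note = 8; whole = 32.
Adding: 12 + 8 + 1 + 32 + 40 + 5 + 40 + 12 + 8 + 32 = 190.
190 ÷ 4 = 47.5 beats.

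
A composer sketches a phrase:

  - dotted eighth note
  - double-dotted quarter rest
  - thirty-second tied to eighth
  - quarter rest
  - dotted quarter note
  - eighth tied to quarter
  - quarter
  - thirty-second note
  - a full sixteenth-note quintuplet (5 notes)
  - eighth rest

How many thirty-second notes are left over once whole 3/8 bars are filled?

6

One bar of 3/8 = 12 thirty-second notes.
Working in thirty-second notes: dotted eighth note = 6; double-dotted quarter rest = 14; thirty-second tied to eighth (thirty-second + eighth) = 5; quarter rest = 8; dotted quarter note = 12; eighth tied to quarter (eighth + quarter) = 12; quarter = 8; thirty-second note = 1; a full sixteenth-note quintuplet (5 notes) (five quintuplet sixteenths span one quarter) = 8; eighth rest = 4.
Total: 6 + 14 + 5 + 8 + 12 + 12 + 8 + 1 + 8 + 4 = 78.
78 ÷ 12 = 6 complete bars with 6 thirty-second notes remaining.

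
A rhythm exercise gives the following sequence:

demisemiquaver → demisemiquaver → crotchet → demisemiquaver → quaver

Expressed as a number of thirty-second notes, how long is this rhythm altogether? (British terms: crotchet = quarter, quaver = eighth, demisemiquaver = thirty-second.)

15

Express everything in thirty-second notes: demisemiquaver = 1; demisemiquaver = 1; crotchet = 8; demisemiquaver = 1; quaver = 4.
Adding: 1 + 1 + 8 + 1 + 4 = 15 thirty-second notes.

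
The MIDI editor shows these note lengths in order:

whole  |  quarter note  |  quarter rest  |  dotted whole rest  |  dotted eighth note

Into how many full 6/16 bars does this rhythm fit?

One bar of 6/16 = 6 sixteenth notes.
Working in sixteenth notes: whole = 16; quarter note = 4; quarter rest = 4; dotted whole rest = 24; dotted eighth note = 3.
Altogether 16 + 4 + 4 + 24 + 3 = 51.
51 ÷ 6 = 8 complete bars with 3 left over.

8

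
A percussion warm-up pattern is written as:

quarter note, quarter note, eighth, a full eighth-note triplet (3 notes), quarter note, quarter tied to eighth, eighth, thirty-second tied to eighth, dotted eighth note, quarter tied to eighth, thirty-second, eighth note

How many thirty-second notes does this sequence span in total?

In thirty-second notes: quarter note = 8; quarter note = 8; eighth = 4; a full eighth-note triplet (3 notes) (three triplet eighths span one quarter) = 8; quarter note = 8; quarter tied to eighth (quarter + eighth) = 12; eighth = 4; thirty-second tied to eighth (thirty-second + eighth) = 5; dotted eighth note = 6; quarter tied to eighth (quarter + eighth) = 12; thirty-second = 1; eighth note = 4.
Sum: 8 + 8 + 4 + 8 + 8 + 12 + 4 + 5 + 6 + 12 + 1 + 4 = 80 thirty-second notes.

80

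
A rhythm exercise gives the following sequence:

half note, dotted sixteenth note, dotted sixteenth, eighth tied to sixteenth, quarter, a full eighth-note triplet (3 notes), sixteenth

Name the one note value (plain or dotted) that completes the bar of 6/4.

sixteenth note

The bar of 6/4 = 48 thirty-second notes.
Working in thirty-second notes: half note = 16; dotted sixteenth note = 3; dotted sixteenth = 3; eighth tied to sixteenth (eighth + sixteenth) = 6; quarter = 8; a full eighth-note triplet (3 notes) (three triplet eighths span one quarter) = 8; sixteenth = 2.
Adding: 16 + 3 + 3 + 6 + 8 + 8 + 2 = 46.
Remaining: 48 − 46 = 2 thirty-second notes, which is a sixteenth note.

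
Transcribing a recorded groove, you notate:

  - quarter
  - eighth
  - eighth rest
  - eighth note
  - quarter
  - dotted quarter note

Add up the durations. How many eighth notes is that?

10

Each duration in eighth notes: quarter = 2; eighth = 1; eighth rest = 1; eighth note = 1; quarter = 2; dotted quarter note = 3.
Adding: 2 + 1 + 1 + 1 + 2 + 3 = 10 eighth notes.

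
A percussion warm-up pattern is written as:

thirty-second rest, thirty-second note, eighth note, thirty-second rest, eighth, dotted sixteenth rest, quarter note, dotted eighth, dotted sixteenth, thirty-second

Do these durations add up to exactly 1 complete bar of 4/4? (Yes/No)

Yes

One bar of 4/4 = 32 thirty-second notes.
Express everything in thirty-second notes: thirty-second rest = 1; thirty-second note = 1; eighth note = 4; thirty-second rest = 1; eighth = 4; dotted sixteenth rest = 3; quarter note = 8; dotted eighth = 6; dotted sixteenth = 3; thirty-second = 1.
Sum: 1 + 1 + 4 + 1 + 4 + 3 + 8 + 6 + 3 + 1 = 32.
32 equals 32, so the answer is Yes.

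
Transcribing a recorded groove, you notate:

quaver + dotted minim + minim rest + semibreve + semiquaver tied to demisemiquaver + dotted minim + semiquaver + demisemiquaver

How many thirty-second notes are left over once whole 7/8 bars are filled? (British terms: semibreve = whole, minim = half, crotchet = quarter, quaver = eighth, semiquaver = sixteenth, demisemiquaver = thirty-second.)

One bar of 7/8 = 28 thirty-second notes.
Working in thirty-second notes: quaver = 4; dotted minim = 24; minim rest = 16; semibreve = 32; semiquaver tied to demisemiquaver (semiquaver + demisemiquaver) = 3; dotted minim = 24; semiquaver = 2; demisemiquaver = 1.
Sum: 4 + 24 + 16 + 32 + 3 + 24 + 2 + 1 = 106.
106 ÷ 28 = 3 complete bars with 22 thirty-second notes remaining.

22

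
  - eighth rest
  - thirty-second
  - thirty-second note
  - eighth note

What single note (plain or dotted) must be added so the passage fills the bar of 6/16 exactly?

The bar of 6/16 = 12 thirty-second notes.
Working in thirty-second notes: eighth rest = 4; thirty-second = 1; thirty-second note = 1; eighth note = 4.
Total: 4 + 1 + 1 + 4 = 10.
Remaining: 12 − 10 = 2 thirty-second notes, which is a sixteenth note.

sixteenth note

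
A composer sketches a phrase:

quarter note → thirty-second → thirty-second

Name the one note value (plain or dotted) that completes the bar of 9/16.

quarter note

The bar of 9/16 = 18 thirty-second notes.
Convert each value to thirty-second notes: quarter note = 8; thirty-second = 1; thirty-second = 1.
Adding: 8 + 1 + 1 = 10.
Remaining: 18 − 10 = 8 thirty-second notes, which is a quarter note.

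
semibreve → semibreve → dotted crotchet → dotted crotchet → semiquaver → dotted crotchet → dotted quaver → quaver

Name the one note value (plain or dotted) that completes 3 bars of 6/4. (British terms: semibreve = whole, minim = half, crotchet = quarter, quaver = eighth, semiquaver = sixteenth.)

whole note

3 bars of 6/4 = 72 sixteenth notes.
Convert each value to sixteenth notes: semibreve = 16; semibreve = 16; dotted crotchet = 6; dotted crotchet = 6; semiquaver = 1; dotted crotchet = 6; dotted quaver = 3; quaver = 2.
Total: 16 + 16 + 6 + 6 + 1 + 6 + 3 + 2 = 56.
Remaining: 72 − 56 = 16 sixteenth notes, which is a whole note.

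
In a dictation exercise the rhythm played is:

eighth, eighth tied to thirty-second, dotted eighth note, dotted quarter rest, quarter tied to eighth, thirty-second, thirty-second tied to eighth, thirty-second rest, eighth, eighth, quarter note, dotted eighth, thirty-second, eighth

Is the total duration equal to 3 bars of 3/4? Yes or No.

No

One bar of 3/4 = 24 thirty-second notes, so 3 bars = 72.
In thirty-second notes: eighth = 4; eighth tied to thirty-second (eighth + thirty-second) = 5; dotted eighth note = 6; dotted quarter rest = 12; quarter tied to eighth (quarter + eighth) = 12; thirty-second = 1; thirty-second tied to eighth (thirty-second + eighth) = 5; thirty-second rest = 1; eighth = 4; eighth = 4; quarter note = 8; dotted eighth = 6; thirty-second = 1; eighth = 4.
Sum: 4 + 5 + 6 + 12 + 12 + 1 + 5 + 1 + 4 + 4 + 8 + 6 + 1 + 4 = 73.
73 exceeds 72, so the answer is No.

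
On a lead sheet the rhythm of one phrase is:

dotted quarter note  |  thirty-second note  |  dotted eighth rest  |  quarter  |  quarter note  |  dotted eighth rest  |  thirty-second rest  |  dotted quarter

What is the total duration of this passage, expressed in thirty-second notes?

Express everything in thirty-second notes: dotted quarter note = 12; thirty-second note = 1; dotted eighth rest = 6; quarter = 8; quarter note = 8; dotted eighth rest = 6; thirty-second rest = 1; dotted quarter = 12.
Total: 12 + 1 + 6 + 8 + 8 + 6 + 1 + 12 = 54 thirty-second notes.

54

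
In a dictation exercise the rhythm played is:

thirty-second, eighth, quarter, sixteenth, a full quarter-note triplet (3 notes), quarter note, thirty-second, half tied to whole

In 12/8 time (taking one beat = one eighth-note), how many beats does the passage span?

One eighth-note beat = 4 thirty-second notes.
In thirty-second notes: thirty-second = 1; eighth = 4; quarter = 8; sixteenth = 2; a full quarter-note triplet (3 notes) (three triplet quarters span one half) = 16; quarter note = 8; thirty-second = 1; half tied to whole (half + whole) = 48.
Adding: 1 + 4 + 8 + 2 + 16 + 8 + 1 + 48 = 88.
88 ÷ 4 = 22 beats.

22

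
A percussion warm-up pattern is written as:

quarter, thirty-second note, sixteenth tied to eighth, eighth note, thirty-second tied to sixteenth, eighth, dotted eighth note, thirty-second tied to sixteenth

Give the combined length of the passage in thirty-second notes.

35

Each duration in thirty-second notes: quarter = 8; thirty-second note = 1; sixteenth tied to eighth (sixteenth + eighth) = 6; eighth note = 4; thirty-second tied to sixteenth (thirty-second + sixteenth) = 3; eighth = 4; dotted eighth note = 6; thirty-second tied to sixteenth (thirty-second + sixteenth) = 3.
Adding: 8 + 1 + 6 + 4 + 3 + 4 + 6 + 3 = 35 thirty-second notes.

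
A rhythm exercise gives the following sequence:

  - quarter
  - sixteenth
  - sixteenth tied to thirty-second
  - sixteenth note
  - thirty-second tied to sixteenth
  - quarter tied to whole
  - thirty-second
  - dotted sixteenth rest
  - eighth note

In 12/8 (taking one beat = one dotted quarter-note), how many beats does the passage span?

One dotted quarter-note beat = 12 thirty-second notes.
Each duration in thirty-second notes: quarter = 8; sixteenth = 2; sixteenth tied to thirty-second (sixteenth + thirty-second) = 3; sixteenth note = 2; thirty-second tied to sixteenth (thirty-second + sixteenth) = 3; quarter tied to whole (quarter + whole) = 40; thirty-second = 1; dotted sixteenth rest = 3; eighth note = 4.
Sum: 8 + 2 + 3 + 2 + 3 + 40 + 1 + 3 + 4 = 66.
66 ÷ 12 = 5.5 beats.

5.5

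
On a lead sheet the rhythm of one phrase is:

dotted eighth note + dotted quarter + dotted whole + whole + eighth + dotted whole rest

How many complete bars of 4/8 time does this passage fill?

9

One bar of 4/8 = 8 sixteenth notes.
In sixteenth notes: dotted eighth note = 3; dotted quarter = 6; dotted whole = 24; whole = 16; eighth = 2; dotted whole rest = 24.
Total: 3 + 6 + 24 + 16 + 2 + 24 = 75.
75 ÷ 8 = 9 complete bars with 3 left over.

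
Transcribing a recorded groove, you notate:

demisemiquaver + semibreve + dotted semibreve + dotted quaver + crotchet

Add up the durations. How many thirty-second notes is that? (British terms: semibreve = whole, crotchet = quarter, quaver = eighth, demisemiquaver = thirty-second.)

Express everything in thirty-second notes: demisemiquaver = 1; semibreve = 32; dotted semibreve = 48; dotted quaver = 6; crotchet = 8.
Sum: 1 + 32 + 48 + 6 + 8 = 95 thirty-second notes.

95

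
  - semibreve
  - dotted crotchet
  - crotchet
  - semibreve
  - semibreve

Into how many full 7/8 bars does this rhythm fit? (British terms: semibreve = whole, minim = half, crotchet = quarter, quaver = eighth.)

4

One bar of 7/8 = 7 eighth notes.
In eighth notes: semibreve = 8; dotted crotchet = 3; crotchet = 2; semibreve = 8; semibreve = 8.
Altogether 8 + 3 + 2 + 8 + 8 = 29.
29 ÷ 7 = 4 complete bars with 1 left over.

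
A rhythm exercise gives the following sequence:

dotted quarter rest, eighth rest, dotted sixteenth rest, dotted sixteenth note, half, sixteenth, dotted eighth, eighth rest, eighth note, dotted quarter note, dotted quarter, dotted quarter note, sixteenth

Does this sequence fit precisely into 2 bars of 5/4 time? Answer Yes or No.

One bar of 5/4 = 40 thirty-second notes, so 2 bars = 80.
Working in thirty-second notes: dotted quarter rest = 12; eighth rest = 4; dotted sixteenth rest = 3; dotted sixteenth note = 3; half = 16; sixteenth = 2; dotted eighth = 6; eighth rest = 4; eighth note = 4; dotted quarter note = 12; dotted quarter = 12; dotted quarter note = 12; sixteenth = 2.
Total: 12 + 4 + 3 + 3 + 16 + 2 + 6 + 4 + 4 + 12 + 12 + 12 + 2 = 92.
92 exceeds 80, so the answer is No.

No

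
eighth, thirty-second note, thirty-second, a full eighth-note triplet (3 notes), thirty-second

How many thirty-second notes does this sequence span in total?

Convert each value to thirty-second notes: eighth = 4; thirty-second note = 1; thirty-second = 1; a full eighth-note triplet (3 notes) (three triplet eighths span one quarter) = 8; thirty-second = 1.
Total: 4 + 1 + 1 + 8 + 1 = 15 thirty-second notes.

15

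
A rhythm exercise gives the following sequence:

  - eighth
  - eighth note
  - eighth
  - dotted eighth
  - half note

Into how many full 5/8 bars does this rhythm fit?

1

One bar of 5/8 = 10 sixteenth notes.
Express everything in sixteenth notes: eighth = 2; eighth note = 2; eighth = 2; dotted eighth = 3; half note = 8.
Altogether 2 + 2 + 2 + 3 + 8 = 17.
17 ÷ 10 = 1 complete bar with 7 left over.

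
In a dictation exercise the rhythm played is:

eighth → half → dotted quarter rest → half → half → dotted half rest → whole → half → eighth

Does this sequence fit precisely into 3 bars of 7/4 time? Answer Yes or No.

One bar of 7/4 = 14 eighth notes, so 3 bars = 42.
Each duration in eighth notes: eighth = 1; half = 4; dotted quarter rest = 3; half = 4; half = 4; dotted half rest = 6; whole = 8; half = 4; eighth = 1.
Adding: 1 + 4 + 3 + 4 + 4 + 6 + 8 + 4 + 1 = 35.
35 falls short of 42, so the answer is No.

No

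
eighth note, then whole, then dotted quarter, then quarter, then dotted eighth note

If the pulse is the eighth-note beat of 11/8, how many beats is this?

One eighth-note beat = 2 sixteenth notes.
Convert each value to sixteenth notes: eighth note = 2; whole = 16; dotted quarter = 6; quarter = 4; dotted eighth note = 3.
Sum: 2 + 16 + 6 + 4 + 3 = 31.
31 ÷ 2 = 15.5 beats.

15.5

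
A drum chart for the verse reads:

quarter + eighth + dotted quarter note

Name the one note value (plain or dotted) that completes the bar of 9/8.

The bar of 9/8 = 9 eighth notes.
Express everything in eighth notes: quarter = 2; eighth = 1; dotted quarter note = 3.
Total: 2 + 1 + 3 = 6.
Remaining: 9 − 6 = 3 eighth notes, which is a dotted quarter note.

dotted quarter note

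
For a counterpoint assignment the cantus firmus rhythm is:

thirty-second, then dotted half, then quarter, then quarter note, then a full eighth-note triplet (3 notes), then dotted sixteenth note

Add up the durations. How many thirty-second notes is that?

52

In thirty-second notes: thirty-second = 1; dotted half = 24; quarter = 8; quarter note = 8; a full eighth-note triplet (3 notes) (three triplet eighths span one quarter) = 8; dotted sixteenth note = 3.
Adding: 1 + 24 + 8 + 8 + 8 + 3 = 52 thirty-second notes.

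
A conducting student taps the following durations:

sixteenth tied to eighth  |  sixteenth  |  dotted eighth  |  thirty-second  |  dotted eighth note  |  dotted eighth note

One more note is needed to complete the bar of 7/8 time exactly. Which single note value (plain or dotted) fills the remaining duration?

thirty-second note

The bar of 7/8 = 28 thirty-second notes.
Each duration in thirty-second notes: sixteenth tied to eighth (sixteenth + eighth) = 6; sixteenth = 2; dotted eighth = 6; thirty-second = 1; dotted eighth note = 6; dotted eighth note = 6.
Sum: 6 + 2 + 6 + 1 + 6 + 6 = 27.
Remaining: 28 − 27 = 1 thirty-second note, which is a thirty-second note.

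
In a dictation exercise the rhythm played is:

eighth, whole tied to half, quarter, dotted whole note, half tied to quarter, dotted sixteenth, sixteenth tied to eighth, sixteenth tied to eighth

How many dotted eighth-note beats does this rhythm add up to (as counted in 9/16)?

One dotted eighth-note beat = 6 thirty-second notes.
Express everything in thirty-second notes: eighth = 4; whole tied to half (whole + half) = 48; quarter = 8; dotted whole note = 48; half tied to quarter (half + quarter) = 24; dotted sixteenth = 3; sixteenth tied to eighth (sixteenth + eighth) = 6; sixteenth tied to eighth (sixteenth + eighth) = 6.
Sum: 4 + 48 + 8 + 48 + 24 + 3 + 6 + 6 = 147.
147 ÷ 6 = 24.5 beats.

24.5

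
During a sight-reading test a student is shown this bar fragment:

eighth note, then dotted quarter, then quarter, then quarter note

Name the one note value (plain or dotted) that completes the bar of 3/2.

half note

The bar of 3/2 = 12 eighth notes.
Working in eighth notes: eighth note = 1; dotted quarter = 3; quarter = 2; quarter note = 2.
Sum: 1 + 3 + 2 + 2 = 8.
Remaining: 12 − 8 = 4 eighth notes, which is a half note.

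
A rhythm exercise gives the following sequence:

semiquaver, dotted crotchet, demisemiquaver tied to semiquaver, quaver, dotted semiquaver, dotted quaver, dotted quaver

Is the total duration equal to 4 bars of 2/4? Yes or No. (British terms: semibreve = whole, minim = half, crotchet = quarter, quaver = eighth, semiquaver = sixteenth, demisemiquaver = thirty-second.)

One bar of 2/4 = 16 thirty-second notes, so 4 bars = 64.
In thirty-second notes: semiquaver = 2; dotted crotchet = 12; demisemiquaver tied to semiquaver (demisemiquaver + semiquaver) = 3; quaver = 4; dotted semiquaver = 3; dotted quaver = 6; dotted quaver = 6.
Adding: 2 + 12 + 3 + 4 + 3 + 6 + 6 = 36.
36 falls short of 64, so the answer is No.

No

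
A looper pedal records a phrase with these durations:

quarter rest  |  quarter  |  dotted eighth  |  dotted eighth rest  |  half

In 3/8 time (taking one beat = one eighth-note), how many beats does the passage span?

11

One eighth-note beat = 2 sixteenth notes.
In sixteenth notes: quarter rest = 4; quarter = 4; dotted eighth = 3; dotted eighth rest = 3; half = 8.
Total: 4 + 4 + 3 + 3 + 8 = 22.
22 ÷ 2 = 11 beats.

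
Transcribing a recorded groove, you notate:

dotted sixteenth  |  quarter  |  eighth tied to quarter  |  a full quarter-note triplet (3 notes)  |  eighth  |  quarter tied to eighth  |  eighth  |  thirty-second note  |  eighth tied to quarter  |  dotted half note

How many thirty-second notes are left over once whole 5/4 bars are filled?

One bar of 5/4 = 40 thirty-second notes.
Convert each value to thirty-second notes: dotted sixteenth = 3; quarter = 8; eighth tied to quarter (eighth + quarter) = 12; a full quarter-note triplet (3 notes) (three triplet quarters span one half) = 16; eighth = 4; quarter tied to eighth (quarter + eighth) = 12; eighth = 4; thirty-second note = 1; eighth tied to quarter (eighth + quarter) = 12; dotted half note = 24.
Altogether 3 + 8 + 12 + 16 + 4 + 12 + 4 + 1 + 12 + 24 = 96.
96 ÷ 40 = 2 complete bars with 16 thirty-second notes remaining.

16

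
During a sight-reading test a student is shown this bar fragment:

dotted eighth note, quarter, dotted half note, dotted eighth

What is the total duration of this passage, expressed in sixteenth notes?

Convert each value to sixteenth notes: dotted eighth note = 3; quarter = 4; dotted half note = 12; dotted eighth = 3.
Total: 3 + 4 + 12 + 3 = 22 sixteenth notes.

22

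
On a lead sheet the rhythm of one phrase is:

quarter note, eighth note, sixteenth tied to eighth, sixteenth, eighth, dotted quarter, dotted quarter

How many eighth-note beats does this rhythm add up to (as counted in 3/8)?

One eighth-note beat = 2 sixteenth notes.
Express everything in sixteenth notes: quarter note = 4; eighth note = 2; sixteenth tied to eighth (sixteenth + eighth) = 3; sixteenth = 1; eighth = 2; dotted quarter = 6; dotted quarter = 6.
Sum: 4 + 2 + 3 + 1 + 2 + 6 + 6 = 24.
24 ÷ 2 = 12 beats.

12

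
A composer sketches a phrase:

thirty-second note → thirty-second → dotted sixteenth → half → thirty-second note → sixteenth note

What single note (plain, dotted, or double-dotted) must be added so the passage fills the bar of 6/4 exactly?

The bar of 6/4 = 48 thirty-second notes.
In thirty-second notes: thirty-second note = 1; thirty-second = 1; dotted sixteenth = 3; half = 16; thirty-second note = 1; sixteenth note = 2.
Total: 1 + 1 + 3 + 16 + 1 + 2 = 24.
Remaining: 48 − 24 = 24 thirty-second notes, which is a dotted half note.

dotted half note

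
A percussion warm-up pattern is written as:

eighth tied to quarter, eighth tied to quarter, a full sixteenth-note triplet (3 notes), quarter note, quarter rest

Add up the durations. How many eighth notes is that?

In eighth notes: eighth tied to quarter (eighth + quarter) = 3; eighth tied to quarter (eighth + quarter) = 3; a full sixteenth-note triplet (3 notes) (three triplet sixteenths span one eighth) = 1; quarter note = 2; quarter rest = 2.
Altogether 3 + 3 + 1 + 2 + 2 = 11 eighth notes.

11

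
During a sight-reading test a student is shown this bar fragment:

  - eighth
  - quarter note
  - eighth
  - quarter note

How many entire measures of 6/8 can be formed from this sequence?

One bar of 6/8 = 6 eighth notes.
Express everything in eighth notes: eighth = 1; quarter note = 2; eighth = 1; quarter note = 2.
Altogether 1 + 2 + 1 + 2 = 6.
6 ÷ 6 = 1 complete bar with 0 left over.

1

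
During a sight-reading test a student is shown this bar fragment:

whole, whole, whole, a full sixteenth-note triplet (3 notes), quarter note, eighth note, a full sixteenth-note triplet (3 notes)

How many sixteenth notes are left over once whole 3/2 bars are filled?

10

One bar of 3/2 = 12 eighth notes.
Each duration in eighth notes: whole = 8; whole = 8; whole = 8; a full sixteenth-note triplet (3 notes) (three triplet sixteenths span one eighth) = 1; quarter note = 2; eighth note = 1; a full sixteenth-note triplet (3 notes) (three triplet sixteenths span one eighth) = 1.
Sum: 8 + 8 + 8 + 1 + 2 + 1 + 1 = 29.
29 ÷ 12 = 2 complete bars with 5 eighth notes remaining = 10 sixteenth notes.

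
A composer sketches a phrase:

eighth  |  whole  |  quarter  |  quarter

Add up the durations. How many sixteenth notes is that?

26

Convert each value to sixteenth notes: eighth = 2; whole = 16; quarter = 4; quarter = 4.
Altogether 2 + 16 + 4 + 4 = 26 sixteenth notes.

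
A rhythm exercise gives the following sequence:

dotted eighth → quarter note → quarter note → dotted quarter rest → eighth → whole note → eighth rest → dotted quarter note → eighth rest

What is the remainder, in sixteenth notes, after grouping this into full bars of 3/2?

One bar of 3/2 = 24 sixteenth notes.
Each duration in sixteenth notes: dotted eighth = 3; quarter note = 4; quarter note = 4; dotted quarter rest = 6; eighth = 2; whole note = 16; eighth rest = 2; dotted quarter note = 6; eighth rest = 2.
Total: 3 + 4 + 4 + 6 + 2 + 16 + 2 + 6 + 2 = 45.
45 ÷ 24 = 1 complete bar with 21 sixteenth notes remaining.

21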